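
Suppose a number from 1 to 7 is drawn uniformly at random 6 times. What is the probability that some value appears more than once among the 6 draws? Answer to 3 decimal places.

0.957

P(all 6 different) = 7/7 · 6/7 · ··· · 2/7 ≈ 0.043.
P(at least two equal) = 1 − 0.043 = 0.957.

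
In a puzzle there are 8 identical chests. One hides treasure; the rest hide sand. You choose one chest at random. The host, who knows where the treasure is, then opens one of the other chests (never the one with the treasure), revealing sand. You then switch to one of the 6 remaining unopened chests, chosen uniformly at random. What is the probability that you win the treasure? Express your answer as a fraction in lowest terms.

Your original chest holds the treasure with probability 1/8, so the other 7 collectively hold it with probability 7/8.
The host can always find an empty chest to open, so this doesn't change that 7/8; it is now spread over the 6 remaining unopened chests.
P(win by switching) = (7/8) · (1/6) = 7/48.

7/48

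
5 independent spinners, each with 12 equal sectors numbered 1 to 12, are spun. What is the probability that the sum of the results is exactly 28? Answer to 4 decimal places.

There are 12^5 = 248832 equally likely outcomes.
The number of ordered 5-tuples from {1,…,12} summing to 28 is 10725.
P(sum = 28) = 10725/248832 = 3575/82944 ≈ 0.0431.

0.0431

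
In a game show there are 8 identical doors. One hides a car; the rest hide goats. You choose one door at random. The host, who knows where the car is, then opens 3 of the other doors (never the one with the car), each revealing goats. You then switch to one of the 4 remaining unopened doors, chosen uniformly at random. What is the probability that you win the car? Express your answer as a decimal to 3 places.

0.219

Your original door holds the car with probability 1/8, so the other 7 collectively hold it with probability 7/8.
The host can always find 3 empty doors to open, so the reveals don't change that 7/8; it is now spread over the 4 remaining unopened doors.
P(win by switching) = (7/8) · (1/4) = 7/32 ≈ 0.219.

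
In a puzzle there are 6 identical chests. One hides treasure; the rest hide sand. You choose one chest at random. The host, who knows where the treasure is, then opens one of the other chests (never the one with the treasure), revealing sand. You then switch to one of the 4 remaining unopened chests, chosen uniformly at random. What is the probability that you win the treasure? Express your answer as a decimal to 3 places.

Your original chest holds the treasure with probability 1/6, so the other 5 collectively hold it with probability 5/6.
The host can always find an empty chest to open, so this doesn't change that 5/6; it is now spread over the 4 remaining unopened chests.
P(win by switching) = (5/6) · (1/4) = 5/24 ≈ 0.208.

0.208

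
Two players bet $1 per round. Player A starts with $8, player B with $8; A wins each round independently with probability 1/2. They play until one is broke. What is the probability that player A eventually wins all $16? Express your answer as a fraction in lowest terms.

1/2

With a fair step, P(i) = ½P(i−1) + ½P(i+1) with P(0)=0, P(16)=1 has the linear solution P(i) = i/16.
P(8) = 8/16 = 1/2.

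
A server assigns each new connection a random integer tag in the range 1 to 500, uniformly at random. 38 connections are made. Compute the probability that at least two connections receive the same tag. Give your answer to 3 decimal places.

0.764

It's easier to compute the probability that all 38 are distinct.
P(all distinct) = 500/500 · 499/500 · ··· · 463/500 ≈ 0.236.
So the probability of at least one match is 1 − 0.236 = 0.764.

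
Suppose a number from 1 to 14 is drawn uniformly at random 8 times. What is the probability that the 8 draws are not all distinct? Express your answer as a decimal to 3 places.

P(all 8 different) = 14/14 · 13/14 · ··· · 7/14 ≈ 0.082.
P(at least two equal) = 1 − 0.082 = 0.918.

0.918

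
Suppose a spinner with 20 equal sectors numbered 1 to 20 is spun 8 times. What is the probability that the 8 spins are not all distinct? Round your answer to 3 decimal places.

P(all 8 different) = 20/20 · 19/20 · ··· · 13/20 ≈ 0.198.
P(at least two equal) = 1 − 0.198 = 0.802.

0.802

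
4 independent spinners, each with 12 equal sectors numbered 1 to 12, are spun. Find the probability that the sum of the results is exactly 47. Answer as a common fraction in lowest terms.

There are 12^4 = 20736 equally likely outcomes.
The number of ordered 4-tuples from {1,…,12} summing to 47 is 4.
P(sum = 47) = 4/20736 = 1/5184.

1/5184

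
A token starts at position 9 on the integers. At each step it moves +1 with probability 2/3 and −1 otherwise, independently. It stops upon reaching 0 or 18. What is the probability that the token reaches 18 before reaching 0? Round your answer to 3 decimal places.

Let r = q/p = (1/3)/(2/3) = 1/2. The recurrence P(i) = p·P(i+1) + q·P(i−1) with P(0)=0, P(18)=1 gives P(i) = (1 − r^i)/(1 − r^18).
P(9) = (1 − (1/2)^9) / (1 − (1/2)^18) = 512/513 ≈ 0.998.

0.998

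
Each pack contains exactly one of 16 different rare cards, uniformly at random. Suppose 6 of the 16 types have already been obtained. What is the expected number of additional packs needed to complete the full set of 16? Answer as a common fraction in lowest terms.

Starting from 6 distinct types, each trial gives a new one with probability (16−i)/16 when i types are held, so the wait for the next new type is 16/(16−i).
E = 16/10 + 16/9 + 16/8 + 16/7 + 16/6 + 16/5 + 16/4 + 16/3 + 16/2 + 16/1 = 14762/315.

14762/315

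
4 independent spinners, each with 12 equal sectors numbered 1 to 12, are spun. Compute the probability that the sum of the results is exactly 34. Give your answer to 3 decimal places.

0.031

There are 12^4 = 20736 equally likely outcomes.
The number of ordered 4-tuples from {1,…,12} summing to 34 is 640.
P(sum = 34) = 640/20736 = 5/162 ≈ 0.031.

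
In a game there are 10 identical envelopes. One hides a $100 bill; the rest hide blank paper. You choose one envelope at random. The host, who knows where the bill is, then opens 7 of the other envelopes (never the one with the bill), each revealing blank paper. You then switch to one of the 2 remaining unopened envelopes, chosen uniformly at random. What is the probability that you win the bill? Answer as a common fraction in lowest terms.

9/20

Your original envelope holds the bill with probability 1/10, so the other 9 collectively hold it with probability 9/10.
The host can always find 7 empty envelopes to open, so the reveals don't change that 9/10; it is now spread over the 2 remaining unopened envelopes.
P(win by switching) = (9/10) · (1/2) = 9/20.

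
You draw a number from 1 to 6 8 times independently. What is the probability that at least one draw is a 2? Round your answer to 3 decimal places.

P(no draw is a 2) = (5/6)^8 ≈ 0.233.
P(at least one) = 1 − 0.233 = 0.767.

0.767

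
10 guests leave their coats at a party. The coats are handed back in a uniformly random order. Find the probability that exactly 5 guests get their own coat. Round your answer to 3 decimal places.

Choose which 5 of the 10 are fixed: C(10,5) = 252 ways.
The remaining 5 must have no fixed point: D(5) = 44.
P = 252·44/3628800 = 11/3600 ≈ 0.003.

0.003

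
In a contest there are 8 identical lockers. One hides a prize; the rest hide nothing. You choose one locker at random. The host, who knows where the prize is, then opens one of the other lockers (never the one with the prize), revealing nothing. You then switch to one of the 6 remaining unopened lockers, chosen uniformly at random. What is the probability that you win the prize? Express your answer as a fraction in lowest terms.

Your original locker holds the prize with probability 1/8, so the other 7 collectively hold it with probability 7/8.
The host can always find an empty locker to open, so this doesn't change that 7/8; it is now spread over the 6 remaining unopened lockers.
P(win by switching) = (7/8) · (1/6) = 7/48.

7/48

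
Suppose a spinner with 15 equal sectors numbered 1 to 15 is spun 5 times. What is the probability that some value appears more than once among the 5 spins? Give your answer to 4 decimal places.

0.5255

P(all 5 different) = 15/15 · 14/15 · ··· · 11/15 ≈ 0.4745.
P(at least two equal) = 1 − 0.4745 = 0.5255.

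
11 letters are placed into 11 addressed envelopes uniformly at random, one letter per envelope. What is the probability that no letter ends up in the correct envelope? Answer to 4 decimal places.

0.3679

This is the derangement probability: permutations of 11 with no fixed point.
D(11) = 11! · (1 − 1/1! + 1/2! − ··· + (−1)^11/11!) = 14684570.
P = 14684570/39916800 = 1468457/3991680 ≈ 0.3679.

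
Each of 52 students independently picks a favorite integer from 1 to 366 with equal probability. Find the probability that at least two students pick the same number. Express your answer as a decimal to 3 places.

It's easier to compute the probability that all 52 are distinct.
P(all distinct) = 366/366 · 365/366 · ··· · 315/366 ≈ 0.022.
So the probability of at least one match is 1 − 0.022 = 0.978.

0.978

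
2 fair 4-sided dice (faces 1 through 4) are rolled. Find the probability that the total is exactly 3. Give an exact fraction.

1/8

There are 4^2 = 16 equally likely outcomes.
The number of ordered 2-tuples from {1,…,4} summing to 3 is 2.
P(sum = 3) = 2/16 = 1/8.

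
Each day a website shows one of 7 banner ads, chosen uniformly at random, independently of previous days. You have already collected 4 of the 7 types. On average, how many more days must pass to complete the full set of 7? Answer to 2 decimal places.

12.83

Starting from 4 distinct types, each trial gives a new one with probability (7−i)/7 when i types are held, so the wait for the next new type is 7/(7−i).
E = 7/3 + 7/2 + 7/1 = 77/6 ≈ 12.83.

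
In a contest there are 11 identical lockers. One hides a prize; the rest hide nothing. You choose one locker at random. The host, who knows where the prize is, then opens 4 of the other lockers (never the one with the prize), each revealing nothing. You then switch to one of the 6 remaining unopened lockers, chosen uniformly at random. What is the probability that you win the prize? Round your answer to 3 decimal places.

0.152

Your original locker holds the prize with probability 1/11, so the other 10 collectively hold it with probability 10/11.
The host can always find 4 empty lockers to open, so the reveals don't change that 10/11; it is now spread over the 6 remaining unopened lockers.
P(win by switching) = (10/11) · (1/6) = 5/33 ≈ 0.152.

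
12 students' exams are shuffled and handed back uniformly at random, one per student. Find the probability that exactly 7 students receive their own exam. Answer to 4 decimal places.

Choose which 7 of the 12 are fixed: C(12,7) = 792 ways.
The remaining 5 must have no fixed point: D(5) = 44.
P = 792·44/479001600 = 11/151200 ≈ 0.0001.

0.0001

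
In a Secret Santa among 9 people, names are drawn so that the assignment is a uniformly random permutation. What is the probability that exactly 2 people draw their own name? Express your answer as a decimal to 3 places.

Choose which 2 of the 9 are fixed: C(9,2) = 36 ways.
The remaining 7 must have no fixed point: D(7) = 1854.
P = 36·1854/362880 = 103/560 ≈ 0.184.

0.184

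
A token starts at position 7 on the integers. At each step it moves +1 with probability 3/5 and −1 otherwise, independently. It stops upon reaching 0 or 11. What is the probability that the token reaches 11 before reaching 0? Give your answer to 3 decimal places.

Let r = q/p = (2/5)/(3/5) = 2/3. The recurrence P(i) = p·P(i+1) + q·P(i−1) with P(0)=0, P(11)=1 gives P(i) = (1 − r^i)/(1 − r^11).
P(7) = (1 − (2/3)^7) / (1 − (2/3)^11) = 166779/175099 ≈ 0.952.

0.952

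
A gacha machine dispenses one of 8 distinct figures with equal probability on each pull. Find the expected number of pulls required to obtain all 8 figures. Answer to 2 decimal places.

After i distinct types are collected, each trial gives a new one with probability (8−i)/8, so the expected wait for the next new type is 8/(8−i).
E = 8/8 + 8/7 + 8/6 + 8/5 + 8/4 + 8/3 + 8/2 + 8/1 = 761/35 ≈ 21.74.

21.74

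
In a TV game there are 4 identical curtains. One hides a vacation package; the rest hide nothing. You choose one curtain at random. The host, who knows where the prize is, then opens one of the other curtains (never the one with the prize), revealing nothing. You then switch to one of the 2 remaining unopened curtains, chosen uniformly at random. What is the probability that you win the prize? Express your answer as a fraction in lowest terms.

Your original curtain holds the prize with probability 1/4, so the other 3 collectively hold it with probability 3/4.
The host can always find an empty curtain to open, so this doesn't change that 3/4; it is now spread over the 2 remaining unopened curtains.
P(win by switching) = (3/4) · (1/2) = 3/8.

3/8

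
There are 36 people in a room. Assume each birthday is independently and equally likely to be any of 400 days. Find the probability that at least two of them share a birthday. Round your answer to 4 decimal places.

It's easier to compute the probability that all 36 are distinct.
P(all distinct) = 400/400 · 399/400 · ··· · 365/400 ≈ 0.1972.
So the probability of at least one match is 1 − 0.1972 = 0.8028.

0.8028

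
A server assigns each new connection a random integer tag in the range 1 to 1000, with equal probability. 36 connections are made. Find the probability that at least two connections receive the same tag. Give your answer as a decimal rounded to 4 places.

0.4714

It's easier to compute the probability that all 36 are distinct.
P(all distinct) = 1000/1000 · 999/1000 · ··· · 965/1000 ≈ 0.5286.
So the probability of at least one match is 1 − 0.5286 = 0.4714.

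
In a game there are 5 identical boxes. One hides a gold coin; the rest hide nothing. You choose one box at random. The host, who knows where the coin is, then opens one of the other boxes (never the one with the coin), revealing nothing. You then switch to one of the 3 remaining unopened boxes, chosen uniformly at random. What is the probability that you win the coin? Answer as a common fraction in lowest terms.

4/15

Your original box holds the coin with probability 1/5, so the other 4 collectively hold it with probability 4/5.
The host can always find an empty box to open, so this doesn't change that 4/5; it is now spread over the 3 remaining unopened boxes.
P(win by switching) = (4/5) · (1/3) = 4/15.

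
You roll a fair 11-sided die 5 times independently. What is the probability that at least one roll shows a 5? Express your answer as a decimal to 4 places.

0.3791

P(no roll shows a 5) = (10/11)^5 ≈ 0.6209.
P(at least one) = 1 − 0.6209 = 0.3791.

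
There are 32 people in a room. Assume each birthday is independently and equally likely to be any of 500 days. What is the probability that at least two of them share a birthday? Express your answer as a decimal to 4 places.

0.6371

It's easier to compute the probability that all 32 are distinct.
P(all distinct) = 500/500 · 499/500 · ··· · 469/500 ≈ 0.3629.
So the probability of at least one match is 1 − 0.3629 = 0.6371.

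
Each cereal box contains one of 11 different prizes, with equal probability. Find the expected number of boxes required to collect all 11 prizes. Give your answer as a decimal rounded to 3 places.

After i distinct types are collected, each trial gives a new one with probability (11−i)/11, so the expected wait for the next new type is 11/(11−i).
E = 11/11 + 11/10 + 11/9 + 11/8 + 11/7 + 11/6 + 11/5 + 11/4 + 11/3 + 11/2 + 11/1 = 83711/2520 ≈ 33.219.

33.219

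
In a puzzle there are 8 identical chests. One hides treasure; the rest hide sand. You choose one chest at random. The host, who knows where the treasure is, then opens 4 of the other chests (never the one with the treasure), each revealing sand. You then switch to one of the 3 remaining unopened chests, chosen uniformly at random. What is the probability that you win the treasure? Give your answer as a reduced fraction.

7/24

Your original chest holds the treasure with probability 1/8, so the other 7 collectively hold it with probability 7/8.
The host can always find 4 empty chests to open, so the reveals don't change that 7/8; it is now spread over the 3 remaining unopened chests.
P(win by switching) = (7/8) · (1/3) = 7/24.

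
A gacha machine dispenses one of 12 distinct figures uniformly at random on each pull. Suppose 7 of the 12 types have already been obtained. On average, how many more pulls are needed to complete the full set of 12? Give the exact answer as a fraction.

137/5

Starting from 7 distinct types, each trial gives a new one with probability (12−i)/12 when i types are held, so the wait for the next new type is 12/(12−i).
E = 12/5 + 12/4 + 12/3 + 12/2 + 12/1 = 137/5.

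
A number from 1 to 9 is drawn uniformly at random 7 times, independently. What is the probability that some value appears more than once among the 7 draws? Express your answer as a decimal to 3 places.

P(all 7 different) = 9/9 · 8/9 · ··· · 3/9 ≈ 0.038.
P(at least two equal) = 1 − 0.038 = 0.962.

0.962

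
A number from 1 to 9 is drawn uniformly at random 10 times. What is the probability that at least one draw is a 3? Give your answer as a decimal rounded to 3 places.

0.692

P(no draw is a 3) = (8/9)^10 ≈ 0.308.
P(at least one) = 1 − 0.308 = 0.692.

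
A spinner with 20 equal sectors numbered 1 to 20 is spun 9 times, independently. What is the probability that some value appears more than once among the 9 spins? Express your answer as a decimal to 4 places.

P(all 9 different) = 20/20 · 19/20 · ··· · 12/20 ≈ 0.1190.
P(at least two equal) = 1 − 0.1190 = 0.8810.

0.8810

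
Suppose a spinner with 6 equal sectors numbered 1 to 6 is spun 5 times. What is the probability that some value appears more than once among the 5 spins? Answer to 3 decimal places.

P(all 5 different) = 6/6 · 5/6 · ··· · 2/6 ≈ 0.093.
P(at least two equal) = 1 − 0.093 = 0.907.

0.907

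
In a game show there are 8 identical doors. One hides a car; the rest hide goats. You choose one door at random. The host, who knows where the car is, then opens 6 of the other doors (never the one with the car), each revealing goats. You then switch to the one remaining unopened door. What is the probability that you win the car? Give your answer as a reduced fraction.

7/8

Your original door holds the car with probability 1/8, so the other 7 collectively hold it with probability 7/8.
The host can always find 6 empty doors to open, so the reveals don't change that 7/8; it is now spread over the 1 remaining unopened door.
P(win by switching) = (7/8) · (1/1) = 7/8.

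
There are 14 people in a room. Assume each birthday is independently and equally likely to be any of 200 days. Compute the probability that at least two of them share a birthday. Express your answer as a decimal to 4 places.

It's easier to compute the probability that all 14 are distinct.
P(all distinct) = 200/200 · 199/200 · ··· · 187/200 ≈ 0.6278.
So the probability of at least one match is 1 − 0.6278 = 0.3722.

0.3722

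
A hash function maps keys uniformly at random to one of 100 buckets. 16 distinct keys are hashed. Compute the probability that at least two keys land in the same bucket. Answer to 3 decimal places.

0.718

It's easier to compute the probability that all 16 are distinct.
P(all distinct) = 100/100 · 99/100 · ··· · 85/100 ≈ 0.282.
So the probability of at least one match is 1 − 0.282 = 0.718.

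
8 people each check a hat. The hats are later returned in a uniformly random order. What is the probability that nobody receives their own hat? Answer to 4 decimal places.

This is the derangement probability: permutations of 8 with no fixed point.
D(8) = 8! · (1 − 1/1! + 1/2! − ··· + (−1)^8/8!) = 14833.
P = 14833/40320 = 2119/5760 ≈ 0.3679.

0.3679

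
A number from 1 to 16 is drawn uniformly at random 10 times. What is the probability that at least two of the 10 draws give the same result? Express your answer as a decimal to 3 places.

P(all 10 different) = 16/16 · 15/16 · ··· · 7/16 ≈ 0.026.
P(at least two equal) = 1 − 0.026 = 0.974.

0.974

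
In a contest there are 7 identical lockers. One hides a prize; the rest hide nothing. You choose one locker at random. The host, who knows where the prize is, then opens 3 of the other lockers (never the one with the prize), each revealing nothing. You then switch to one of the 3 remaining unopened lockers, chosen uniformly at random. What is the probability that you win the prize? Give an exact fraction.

2/7

Your original locker holds the prize with probability 1/7, so the other 6 collectively hold it with probability 6/7.
The host can always find 3 empty lockers to open, so the reveals don't change that 6/7; it is now spread over the 3 remaining unopened lockers.
P(win by switching) = (6/7) · (1/3) = 2/7.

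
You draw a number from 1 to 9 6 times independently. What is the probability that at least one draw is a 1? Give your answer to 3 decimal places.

P(no draw is a 1) = (8/9)^6 ≈ 0.493.
P(at least one) = 1 − 0.493 = 0.507.

0.507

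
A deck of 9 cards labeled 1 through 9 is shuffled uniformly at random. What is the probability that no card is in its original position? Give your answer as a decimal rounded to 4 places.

0.3679

This is the derangement probability: permutations of 9 with no fixed point.
D(9) = 9! · (1 − 1/1! + 1/2! − ··· + (−1)^9/9!) = 133496.
P = 133496/362880 = 16687/45360 ≈ 0.3679.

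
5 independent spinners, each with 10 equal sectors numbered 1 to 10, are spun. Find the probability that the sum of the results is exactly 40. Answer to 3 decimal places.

0.010

There are 10^5 = 100000 equally likely outcomes.
The number of ordered 5-tuples from {1,…,10} summing to 40 is 996.
P(sum = 40) = 996/100000 = 249/25000 ≈ 0.010.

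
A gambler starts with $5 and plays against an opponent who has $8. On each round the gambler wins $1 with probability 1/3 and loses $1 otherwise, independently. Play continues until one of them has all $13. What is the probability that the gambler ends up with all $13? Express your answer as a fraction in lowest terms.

Let r = q/p = (2/3)/(1/3) = 2. The recurrence P(i) = p·P(i+1) + q·P(i−1) with P(0)=0, P(13)=1 gives P(i) = (1 − r^i)/(1 − r^13).
P(5) = (1 − (2)^5) / (1 − (2)^13) = 31/8191.

31/8191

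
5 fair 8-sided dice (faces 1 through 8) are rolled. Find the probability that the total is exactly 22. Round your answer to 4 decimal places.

There are 8^5 = 32768 equally likely outcomes.
The number of ordered 5-tuples from {1,…,8} summing to 22 is 2460.
P(sum = 22) = 2460/32768 = 615/8192 ≈ 0.0751.

0.0751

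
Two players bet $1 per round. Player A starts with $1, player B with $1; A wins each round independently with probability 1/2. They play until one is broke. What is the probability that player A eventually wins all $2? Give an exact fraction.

1/2

With a fair step, P(i) = ½P(i−1) + ½P(i+1) with P(0)=0, P(2)=1 has the linear solution P(i) = i/2.
P(1) = 1/2.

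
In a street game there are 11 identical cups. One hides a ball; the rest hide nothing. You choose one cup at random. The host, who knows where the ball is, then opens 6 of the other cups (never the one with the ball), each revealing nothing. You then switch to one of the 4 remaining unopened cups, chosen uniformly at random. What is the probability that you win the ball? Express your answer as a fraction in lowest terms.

Your original cup holds the ball with probability 1/11, so the other 10 collectively hold it with probability 10/11.
The host can always find 6 empty cups to open, so the reveals don't change that 10/11; it is now spread over the 4 remaining unopened cups.
P(win by switching) = (10/11) · (1/4) = 5/22.

5/22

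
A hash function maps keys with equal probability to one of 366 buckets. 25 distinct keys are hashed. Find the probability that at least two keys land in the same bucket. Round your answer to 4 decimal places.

0.5677

It's easier to compute the probability that all 25 are distinct.
P(all distinct) = 366/366 · 365/366 · ··· · 342/366 ≈ 0.4323.
So the probability of at least one match is 1 − 0.4323 = 0.5677.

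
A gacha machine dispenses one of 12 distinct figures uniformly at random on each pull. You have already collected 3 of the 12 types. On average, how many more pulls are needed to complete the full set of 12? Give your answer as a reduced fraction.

Starting from 3 distinct types, each trial gives a new one with probability (12−i)/12 when i types are held, so the wait for the next new type is 12/(12−i).
E = 12/9 + 12/8 + 12/7 + 12/6 + 12/5 + 12/4 + 12/3 + 12/2 + 12/1 = 7129/210.

7129/210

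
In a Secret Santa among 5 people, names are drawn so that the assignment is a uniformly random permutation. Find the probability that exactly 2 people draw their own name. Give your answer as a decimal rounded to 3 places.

0.167

Choose which 2 of the 5 are fixed: C(5,2) = 10 ways.
The remaining 3 must have no fixed point: D(3) = 2.
P = 10·2/120 = 1/6 ≈ 0.167.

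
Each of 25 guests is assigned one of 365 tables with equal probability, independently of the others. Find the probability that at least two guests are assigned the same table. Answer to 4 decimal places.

0.5687

It's easier to compute the probability that all 25 are distinct.
P(all distinct) = 365/365 · 364/365 · ··· · 341/365 ≈ 0.4313.
So the probability of at least one match is 1 − 0.4313 = 0.5687.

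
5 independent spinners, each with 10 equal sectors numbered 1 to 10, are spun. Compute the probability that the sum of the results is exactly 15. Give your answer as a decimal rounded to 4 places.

0.0100

There are 10^5 = 100000 equally likely outcomes.
The number of ordered 5-tuples from {1,…,10} summing to 15 is 996.
P(sum = 15) = 996/100000 = 249/25000 ≈ 0.0100.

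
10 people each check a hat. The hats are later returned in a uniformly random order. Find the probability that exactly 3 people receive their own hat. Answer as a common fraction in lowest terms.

103/1680

Choose which 3 of the 10 are fixed: C(10,3) = 120 ways.
The remaining 7 must have no fixed point: D(7) = 1854.
P = 120·1854/3628800 = 103/1680.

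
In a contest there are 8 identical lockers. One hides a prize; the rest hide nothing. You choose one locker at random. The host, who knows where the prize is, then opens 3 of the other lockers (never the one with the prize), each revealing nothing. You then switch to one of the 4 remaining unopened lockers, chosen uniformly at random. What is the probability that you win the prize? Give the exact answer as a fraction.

Your original locker holds the prize with probability 1/8, so the other 7 collectively hold it with probability 7/8.
The host can always find 3 empty lockers to open, so the reveals don't change that 7/8; it is now spread over the 4 remaining unopened lockers.
P(win by switching) = (7/8) · (1/4) = 7/32.

7/32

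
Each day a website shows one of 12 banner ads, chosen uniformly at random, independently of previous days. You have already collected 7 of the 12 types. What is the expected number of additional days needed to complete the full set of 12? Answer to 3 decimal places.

27.400

Starting from 7 distinct types, each trial gives a new one with probability (12−i)/12 when i types are held, so the wait for the next new type is 12/(12−i).
E = 12/5 + 12/4 + 12/3 + 12/2 + 12/1 = 137/5 ≈ 27.400.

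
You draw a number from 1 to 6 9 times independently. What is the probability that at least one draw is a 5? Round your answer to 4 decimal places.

0.8062

P(no draw is a 5) = (5/6)^9 ≈ 0.1938.
P(at least one) = 1 − 0.1938 = 0.8062.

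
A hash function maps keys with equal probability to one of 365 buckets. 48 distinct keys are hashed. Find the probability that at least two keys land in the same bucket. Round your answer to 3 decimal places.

0.961

It's easier to compute the probability that all 48 are distinct.
P(all distinct) = 365/365 · 364/365 · ··· · 318/365 ≈ 0.039.
So the probability of at least one match is 1 − 0.039 = 0.961.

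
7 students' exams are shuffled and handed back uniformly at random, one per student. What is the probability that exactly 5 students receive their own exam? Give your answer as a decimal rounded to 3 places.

Choose which 5 of the 7 are fixed: C(7,5) = 21 ways.
The remaining 2 must have no fixed point: D(2) = 1.
P = 21·1/5040 = 1/240 ≈ 0.004.

0.004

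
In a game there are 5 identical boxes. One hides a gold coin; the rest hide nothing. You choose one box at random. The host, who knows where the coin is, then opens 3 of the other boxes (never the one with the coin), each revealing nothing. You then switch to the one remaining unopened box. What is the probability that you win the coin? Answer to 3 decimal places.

0.800

Your original box holds the coin with probability 1/5, so the other 4 collectively hold it with probability 4/5.
The host can always find 3 empty boxes to open, so the reveals don't change that 4/5; it is now spread over the 1 remaining unopened box.
P(win by switching) = (4/5) · (1/1) = 4/5 ≈ 0.800.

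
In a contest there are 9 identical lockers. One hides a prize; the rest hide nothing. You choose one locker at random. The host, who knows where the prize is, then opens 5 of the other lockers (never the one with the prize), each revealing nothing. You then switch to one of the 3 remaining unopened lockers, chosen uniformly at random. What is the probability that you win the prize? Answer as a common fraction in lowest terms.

Your original locker holds the prize with probability 1/9, so the other 8 collectively hold it with probability 8/9.
The host can always find 5 empty lockers to open, so the reveals don't change that 8/9; it is now spread over the 3 remaining unopened lockers.
P(win by switching) = (8/9) · (1/3) = 8/27.

8/27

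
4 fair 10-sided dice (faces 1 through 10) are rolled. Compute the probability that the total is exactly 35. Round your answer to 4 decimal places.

There are 10^4 = 10000 equally likely outcomes.
The number of ordered 4-tuples from {1,…,10} summing to 35 is 56.
P(sum = 35) = 56/10000 = 7/1250 ≈ 0.0056.

0.0056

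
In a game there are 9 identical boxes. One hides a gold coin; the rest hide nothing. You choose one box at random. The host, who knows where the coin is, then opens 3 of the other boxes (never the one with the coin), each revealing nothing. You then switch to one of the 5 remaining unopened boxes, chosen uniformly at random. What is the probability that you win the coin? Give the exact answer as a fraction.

Your original box holds the coin with probability 1/9, so the other 8 collectively hold it with probability 8/9.
The host can always find 3 empty boxes to open, so the reveals don't change that 8/9; it is now spread over the 5 remaining unopened boxes.
P(win by switching) = (8/9) · (1/5) = 8/45.

8/45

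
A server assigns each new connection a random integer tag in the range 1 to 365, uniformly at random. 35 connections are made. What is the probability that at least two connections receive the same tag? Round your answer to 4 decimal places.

It's easier to compute the probability that all 35 are distinct.
P(all distinct) = 365/365 · 364/365 · ··· · 331/365 ≈ 0.1856.
So the probability of at least one match is 1 − 0.1856 = 0.8144.

0.8144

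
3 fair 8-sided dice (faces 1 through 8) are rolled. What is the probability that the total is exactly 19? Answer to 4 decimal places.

0.0410

There are 8^3 = 512 equally likely outcomes.
The number of ordered 3-tuples from {1,…,8} summing to 19 is 21.
P(sum = 19) = 21/512 ≈ 0.0410.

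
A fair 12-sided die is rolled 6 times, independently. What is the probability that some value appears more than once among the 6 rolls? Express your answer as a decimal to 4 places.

P(all 6 different) = 12/12 · 11/12 · ··· · 7/12 ≈ 0.2228.
P(at least two equal) = 1 − 0.2228 = 0.7772.

0.7772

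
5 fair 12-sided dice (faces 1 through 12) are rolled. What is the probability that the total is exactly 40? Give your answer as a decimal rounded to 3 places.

0.033

There are 12^5 = 248832 equally likely outcomes.
The number of ordered 5-tuples from {1,…,12} summing to 40 is 8151.
P(sum = 40) = 8151/248832 = 2717/82944 ≈ 0.033.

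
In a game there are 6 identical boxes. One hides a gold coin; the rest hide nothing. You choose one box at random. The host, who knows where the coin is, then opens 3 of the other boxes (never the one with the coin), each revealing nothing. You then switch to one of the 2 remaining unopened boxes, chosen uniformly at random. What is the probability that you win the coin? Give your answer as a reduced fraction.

Your original box holds the coin with probability 1/6, so the other 5 collectively hold it with probability 5/6.
The host can always find 3 empty boxes to open, so the reveals don't change that 5/6; it is now spread over the 2 remaining unopened boxes.
P(win by switching) = (5/6) · (1/2) = 5/12.

5/12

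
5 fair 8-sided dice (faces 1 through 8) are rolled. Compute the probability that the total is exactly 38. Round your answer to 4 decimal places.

0.0005

There are 8^5 = 32768 equally likely outcomes.
The number of ordered 5-tuples from {1,…,8} summing to 38 is 15.
P(sum = 38) = 15/32768 ≈ 0.0005.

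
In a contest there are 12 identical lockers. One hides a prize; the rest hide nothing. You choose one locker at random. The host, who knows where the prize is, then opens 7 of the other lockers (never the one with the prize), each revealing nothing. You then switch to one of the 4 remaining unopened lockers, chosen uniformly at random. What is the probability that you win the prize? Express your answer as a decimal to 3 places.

0.229

Your original locker holds the prize with probability 1/12, so the other 11 collectively hold it with probability 11/12.
The host can always find 7 empty lockers to open, so the reveals don't change that 11/12; it is now spread over the 4 remaining unopened lockers.
P(win by switching) = (11/12) · (1/4) = 11/48 ≈ 0.229.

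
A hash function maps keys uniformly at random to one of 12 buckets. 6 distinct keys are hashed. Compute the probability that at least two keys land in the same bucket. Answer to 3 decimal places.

It's easier to compute the probability that all 6 are distinct.
P(all distinct) = 12/12 · 11/12 · ··· · 7/12 ≈ 0.223.
So the probability of at least one match is 1 − 0.223 = 0.777.

0.777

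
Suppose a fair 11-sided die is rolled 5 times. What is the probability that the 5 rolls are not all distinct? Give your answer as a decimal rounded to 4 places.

P(all 5 different) = 11/11 · 10/11 · ··· · 7/11 ≈ 0.3442.
P(at least two equal) = 1 − 0.3442 = 0.6558.

0.6558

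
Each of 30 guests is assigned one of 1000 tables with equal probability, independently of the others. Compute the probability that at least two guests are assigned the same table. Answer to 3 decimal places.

0.356

It's easier to compute the probability that all 30 are distinct.
P(all distinct) = 1000/1000 · 999/1000 · ··· · 971/1000 ≈ 0.644.
So the probability of at least one match is 1 − 0.644 = 0.356.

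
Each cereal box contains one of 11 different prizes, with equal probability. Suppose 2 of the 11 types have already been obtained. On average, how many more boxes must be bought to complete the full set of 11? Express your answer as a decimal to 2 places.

31.12

Starting from 2 distinct types, each trial gives a new one with probability (11−i)/11 when i types are held, so the wait for the next new type is 11/(11−i).
E = 11/9 + 11/8 + 11/7 + 11/6 + 11/5 + 11/4 + 11/3 + 11/2 + 11/1 = 78419/2520 ≈ 31.12.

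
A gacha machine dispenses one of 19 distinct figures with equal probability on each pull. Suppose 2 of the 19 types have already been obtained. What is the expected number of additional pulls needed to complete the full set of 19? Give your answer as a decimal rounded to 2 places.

Starting from 2 distinct types, each trial gives a new one with probability (19−i)/19 when i types are held, so the wait for the next new type is 19/(19−i).
E = 19/17 + 19/16 + 19/15 + 19/14 + 19/13 + 19/12 + 19/11 + 19/10 + 19/9 + 19/8 + 19/7 + 19/6 + 19/5 + 19/4 + 19/3 + 19/2 + 19/1 = 800702237/12252240 ≈ 65.35.

65.35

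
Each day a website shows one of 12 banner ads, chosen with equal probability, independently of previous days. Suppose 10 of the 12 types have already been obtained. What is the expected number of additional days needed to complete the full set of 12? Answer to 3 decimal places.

18.000

Starting from 10 distinct types, each trial gives a new one with probability (12−i)/12 when i types are held, so the wait for the next new type is 12/(12−i).
E = 12/2 + 12/1 = 18 ≈ 18.000.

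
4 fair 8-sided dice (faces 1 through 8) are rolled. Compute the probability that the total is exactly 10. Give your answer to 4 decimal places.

There are 8^4 = 4096 equally likely outcomes.
The number of ordered 4-tuples from {1,…,8} summing to 10 is 84.
P(sum = 10) = 84/4096 = 21/1024 ≈ 0.0205.

0.0205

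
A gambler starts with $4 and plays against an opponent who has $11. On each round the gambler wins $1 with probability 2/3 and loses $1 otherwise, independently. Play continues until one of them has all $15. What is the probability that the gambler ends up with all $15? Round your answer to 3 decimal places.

Let r = q/p = (1/3)/(2/3) = 1/2. The recurrence P(i) = p·P(i+1) + q·P(i−1) with P(0)=0, P(15)=1 gives P(i) = (1 − r^i)/(1 − r^15).
P(4) = (1 − (1/2)^4) / (1 − (1/2)^15) = 30720/32767 ≈ 0.938.

0.938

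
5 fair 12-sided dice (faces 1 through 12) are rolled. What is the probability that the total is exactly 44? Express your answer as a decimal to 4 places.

There are 12^5 = 248832 equally likely outcomes.
The number of ordered 5-tuples from {1,…,12} summing to 44 is 4495.
P(sum = 44) = 4495/248832 ≈ 0.0181.

0.0181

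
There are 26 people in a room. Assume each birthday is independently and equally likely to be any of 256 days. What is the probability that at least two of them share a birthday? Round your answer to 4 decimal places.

0.7312

It's easier to compute the probability that all 26 are distinct.
P(all distinct) = 256/256 · 255/256 · ··· · 231/256 ≈ 0.2688.
So the probability of at least one match is 1 − 0.2688 = 0.7312.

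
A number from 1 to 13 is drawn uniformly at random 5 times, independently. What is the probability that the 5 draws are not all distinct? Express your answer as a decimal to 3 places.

0.584

P(all 5 different) = 13/13 · 12/13 · ··· · 9/13 ≈ 0.416.
P(at least two equal) = 1 − 0.416 = 0.584.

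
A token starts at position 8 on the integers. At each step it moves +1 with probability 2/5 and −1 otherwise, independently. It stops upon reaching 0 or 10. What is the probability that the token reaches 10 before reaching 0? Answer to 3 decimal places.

Let r = q/p = (3/5)/(2/5) = 3/2. The recurrence P(i) = p·P(i+1) + q·P(i−1) with P(0)=0, P(10)=1 gives P(i) = (1 − r^i)/(1 − r^10).
P(8) = (1 − (3/2)^8) / (1 − (3/2)^10) = 5044/11605 ≈ 0.435.

0.435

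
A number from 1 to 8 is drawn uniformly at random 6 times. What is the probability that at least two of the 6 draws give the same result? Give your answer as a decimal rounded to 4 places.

0.9231

P(all 6 different) = 8/8 · 7/8 · ··· · 3/8 ≈ 0.0769.
P(at least two equal) = 1 − 0.0769 = 0.9231.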